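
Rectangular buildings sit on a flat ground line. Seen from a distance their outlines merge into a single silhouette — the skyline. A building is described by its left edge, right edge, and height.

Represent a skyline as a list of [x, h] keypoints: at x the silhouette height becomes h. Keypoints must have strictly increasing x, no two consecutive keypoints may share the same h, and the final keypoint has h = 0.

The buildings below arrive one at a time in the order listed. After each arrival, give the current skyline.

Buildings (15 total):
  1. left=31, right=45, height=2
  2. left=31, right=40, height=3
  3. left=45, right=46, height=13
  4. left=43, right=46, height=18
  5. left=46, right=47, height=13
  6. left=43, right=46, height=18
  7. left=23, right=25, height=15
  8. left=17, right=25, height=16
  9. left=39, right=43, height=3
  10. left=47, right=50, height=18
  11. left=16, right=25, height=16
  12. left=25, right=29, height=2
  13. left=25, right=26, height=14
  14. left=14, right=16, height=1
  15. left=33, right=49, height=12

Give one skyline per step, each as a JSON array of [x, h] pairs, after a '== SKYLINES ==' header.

== SKYLINES ==
[[31,2],[45,0]]
[[31,3],[40,2],[45,0]]
[[31,3],[40,2],[45,13],[46,0]]
[[31,3],[40,2],[43,18],[46,0]]
[[31,3],[40,2],[43,18],[46,13],[47,0]]
[[31,3],[40,2],[43,18],[46,13],[47,0]]
[[23,15],[25,0],[31,3],[40,2],[43,18],[46,13],[47,0]]
[[17,16],[25,0],[31,3],[40,2],[43,18],[46,13],[47,0]]
[[17,16],[25,0],[31,3],[43,18],[46,13],[47,0]]
[[17,16],[25,0],[31,3],[43,18],[46,13],[47,18],[50,0]]
[[16,16],[25,0],[31,3],[43,18],[46,13],[47,18],[50,0]]
[[16,16],[25,2],[29,0],[31,3],[43,18],[46,13],[47,18],[50,0]]
[[16,16],[25,14],[26,2],[29,0],[31,3],[43,18],[46,13],[47,18],[50,0]]
[[14,1],[16,16],[25,14],[26,2],[29,0],[31,3],[43,18],[46,13],[47,18],[50,0]]
[[14,1],[16,16],[25,14],[26,2],[29,0],[31,3],[33,12],[43,18],[46,13],[47,18],[50,0]]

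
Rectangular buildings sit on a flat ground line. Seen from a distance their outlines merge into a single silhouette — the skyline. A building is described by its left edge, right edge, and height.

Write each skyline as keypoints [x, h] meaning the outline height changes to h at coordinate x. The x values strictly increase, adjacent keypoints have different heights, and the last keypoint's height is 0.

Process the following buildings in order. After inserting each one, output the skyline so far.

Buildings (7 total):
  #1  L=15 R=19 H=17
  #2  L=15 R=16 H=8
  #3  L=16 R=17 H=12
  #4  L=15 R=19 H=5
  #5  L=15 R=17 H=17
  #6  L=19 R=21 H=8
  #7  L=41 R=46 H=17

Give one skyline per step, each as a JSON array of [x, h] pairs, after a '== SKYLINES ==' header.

== SKYLINES ==
[[15,17],[19,0]]
[[15,17],[19,0]]
[[15,17],[19,0]]
[[15,17],[19,0]]
[[15,17],[19,0]]
[[15,17],[19,8],[21,0]]
[[15,17],[19,8],[21,0],[41,17],[46,0]]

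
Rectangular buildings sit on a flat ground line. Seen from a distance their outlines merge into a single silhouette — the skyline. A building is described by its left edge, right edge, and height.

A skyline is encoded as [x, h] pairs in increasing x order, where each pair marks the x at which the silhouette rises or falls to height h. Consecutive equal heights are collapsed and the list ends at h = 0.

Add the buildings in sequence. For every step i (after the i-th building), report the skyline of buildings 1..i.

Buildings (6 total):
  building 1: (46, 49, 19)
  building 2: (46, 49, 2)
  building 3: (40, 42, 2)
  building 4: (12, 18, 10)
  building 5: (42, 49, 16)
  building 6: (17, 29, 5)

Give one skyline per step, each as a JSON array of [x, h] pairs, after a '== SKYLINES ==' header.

== SKYLINES ==
[[46,19],[49,0]]
[[46,19],[49,0]]
[[40,2],[42,0],[46,19],[49,0]]
[[12,10],[18,0],[40,2],[42,0],[46,19],[49,0]]
[[12,10],[18,0],[40,2],[42,16],[46,19],[49,0]]
[[12,10],[18,5],[29,0],[40,2],[42,16],[46,19],[49,0]]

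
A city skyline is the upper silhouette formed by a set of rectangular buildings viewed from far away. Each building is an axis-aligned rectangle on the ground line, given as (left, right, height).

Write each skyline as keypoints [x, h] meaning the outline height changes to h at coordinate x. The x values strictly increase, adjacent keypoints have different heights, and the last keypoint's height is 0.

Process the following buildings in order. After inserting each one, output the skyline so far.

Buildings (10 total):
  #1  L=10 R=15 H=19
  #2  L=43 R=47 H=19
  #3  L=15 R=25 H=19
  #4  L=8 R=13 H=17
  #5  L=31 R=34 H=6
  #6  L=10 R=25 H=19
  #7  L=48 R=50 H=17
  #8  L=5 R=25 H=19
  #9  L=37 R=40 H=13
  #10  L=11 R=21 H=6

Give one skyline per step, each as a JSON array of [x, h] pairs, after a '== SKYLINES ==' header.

== SKYLINES ==
[[10,19],[15,0]]
[[10,19],[15,0],[43,19],[47,0]]
[[10,19],[25,0],[43,19],[47,0]]
[[8,17],[10,19],[25,0],[43,19],[47,0]]
[[8,17],[10,19],[25,0],[31,6],[34,0],[43,19],[47,0]]
[[8,17],[10,19],[25,0],[31,6],[34,0],[43,19],[47,0]]
[[8,17],[10,19],[25,0],[31,6],[34,0],[43,19],[47,0],[48,17],[50,0]]
[[5,19],[25,0],[31,6],[34,0],[43,19],[47,0],[48,17],[50,0]]
[[5,19],[25,0],[31,6],[34,0],[37,13],[40,0],[43,19],[47,0],[48,17],[50,0]]
[[5,19],[25,0],[31,6],[34,0],[37,13],[40,0],[43,19],[47,0],[48,17],[50,0]]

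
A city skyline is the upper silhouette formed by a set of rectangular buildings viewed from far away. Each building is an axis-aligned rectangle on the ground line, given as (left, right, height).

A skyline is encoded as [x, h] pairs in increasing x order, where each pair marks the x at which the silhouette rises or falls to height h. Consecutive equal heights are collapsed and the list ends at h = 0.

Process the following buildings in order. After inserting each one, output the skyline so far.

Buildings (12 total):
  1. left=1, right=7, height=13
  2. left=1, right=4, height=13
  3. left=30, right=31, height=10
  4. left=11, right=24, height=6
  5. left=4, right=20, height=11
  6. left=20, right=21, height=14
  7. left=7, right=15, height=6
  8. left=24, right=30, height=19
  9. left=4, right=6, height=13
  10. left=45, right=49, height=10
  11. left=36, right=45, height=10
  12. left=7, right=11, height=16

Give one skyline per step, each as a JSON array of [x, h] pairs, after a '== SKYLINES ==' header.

== SKYLINES ==
[[1,13],[7,0]]
[[1,13],[7,0]]
[[1,13],[7,0],[30,10],[31,0]]
[[1,13],[7,0],[11,6],[24,0],[30,10],[31,0]]
[[1,13],[7,11],[20,6],[24,0],[30,10],[31,0]]
[[1,13],[7,11],[20,14],[21,6],[24,0],[30,10],[31,0]]
[[1,13],[7,11],[20,14],[21,6],[24,0],[30,10],[31,0]]
[[1,13],[7,11],[20,14],[21,6],[24,19],[30,10],[31,0]]
[[1,13],[7,11],[20,14],[21,6],[24,19],[30,10],[31,0]]
[[1,13],[7,11],[20,14],[21,6],[24,19],[30,10],[31,0],[45,10],[49,0]]
[[1,13],[7,11],[20,14],[21,6],[24,19],[30,10],[31,0],[36,10],[49,0]]
[[1,13],[7,16],[11,11],[20,14],[21,6],[24,19],[30,10],[31,0],[36,10],[49,0]]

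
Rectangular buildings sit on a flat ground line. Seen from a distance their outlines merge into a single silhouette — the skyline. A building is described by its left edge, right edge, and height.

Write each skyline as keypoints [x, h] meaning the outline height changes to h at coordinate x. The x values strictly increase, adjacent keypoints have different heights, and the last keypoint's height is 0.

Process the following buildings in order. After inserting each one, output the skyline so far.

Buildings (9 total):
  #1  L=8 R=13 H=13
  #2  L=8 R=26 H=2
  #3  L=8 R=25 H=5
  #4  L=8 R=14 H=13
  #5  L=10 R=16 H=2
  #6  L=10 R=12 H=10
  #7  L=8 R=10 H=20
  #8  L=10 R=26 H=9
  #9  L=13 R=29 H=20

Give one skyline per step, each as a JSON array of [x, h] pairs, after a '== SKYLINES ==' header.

== SKYLINES ==
[[8,13],[13,0]]
[[8,13],[13,2],[26,0]]
[[8,13],[13,5],[25,2],[26,0]]
[[8,13],[14,5],[25,2],[26,0]]
[[8,13],[14,5],[25,2],[26,0]]
[[8,13],[14,5],[25,2],[26,0]]
[[8,20],[10,13],[14,5],[25,2],[26,0]]
[[8,20],[10,13],[14,9],[26,0]]
[[8,20],[10,13],[13,20],[29,0]]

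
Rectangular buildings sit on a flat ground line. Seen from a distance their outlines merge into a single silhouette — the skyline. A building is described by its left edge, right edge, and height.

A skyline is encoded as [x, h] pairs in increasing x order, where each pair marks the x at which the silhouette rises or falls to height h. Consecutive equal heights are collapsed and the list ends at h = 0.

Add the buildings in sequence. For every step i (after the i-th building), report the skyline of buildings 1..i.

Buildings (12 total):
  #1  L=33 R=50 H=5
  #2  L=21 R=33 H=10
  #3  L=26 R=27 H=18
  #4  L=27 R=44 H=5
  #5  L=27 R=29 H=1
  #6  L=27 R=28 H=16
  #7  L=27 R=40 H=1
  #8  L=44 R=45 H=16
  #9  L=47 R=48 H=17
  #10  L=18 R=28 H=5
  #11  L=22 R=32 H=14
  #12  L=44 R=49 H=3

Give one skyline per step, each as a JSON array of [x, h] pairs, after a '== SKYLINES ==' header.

== SKYLINES ==
[[33,5],[50,0]]
[[21,10],[33,5],[50,0]]
[[21,10],[26,18],[27,10],[33,5],[50,0]]
[[21,10],[26,18],[27,10],[33,5],[50,0]]
[[21,10],[26,18],[27,10],[33,5],[50,0]]
[[21,10],[26,18],[27,16],[28,10],[33,5],[50,0]]
[[21,10],[26,18],[27,16],[28,10],[33,5],[50,0]]
[[21,10],[26,18],[27,16],[28,10],[33,5],[44,16],[45,5],[50,0]]
[[21,10],[26,18],[27,16],[28,10],[33,5],[44,16],[45,5],[47,17],[48,5],[50,0]]
[[18,5],[21,10],[26,18],[27,16],[28,10],[33,5],[44,16],[45,5],[47,17],[48,5],[50,0]]
[[18,5],[21,10],[22,14],[26,18],[27,16],[28,14],[32,10],[33,5],[44,16],[45,5],[47,17],[48,5],[50,0]]
[[18,5],[21,10],[22,14],[26,18],[27,16],[28,14],[32,10],[33,5],[44,16],[45,5],[47,17],[48,5],[50,0]]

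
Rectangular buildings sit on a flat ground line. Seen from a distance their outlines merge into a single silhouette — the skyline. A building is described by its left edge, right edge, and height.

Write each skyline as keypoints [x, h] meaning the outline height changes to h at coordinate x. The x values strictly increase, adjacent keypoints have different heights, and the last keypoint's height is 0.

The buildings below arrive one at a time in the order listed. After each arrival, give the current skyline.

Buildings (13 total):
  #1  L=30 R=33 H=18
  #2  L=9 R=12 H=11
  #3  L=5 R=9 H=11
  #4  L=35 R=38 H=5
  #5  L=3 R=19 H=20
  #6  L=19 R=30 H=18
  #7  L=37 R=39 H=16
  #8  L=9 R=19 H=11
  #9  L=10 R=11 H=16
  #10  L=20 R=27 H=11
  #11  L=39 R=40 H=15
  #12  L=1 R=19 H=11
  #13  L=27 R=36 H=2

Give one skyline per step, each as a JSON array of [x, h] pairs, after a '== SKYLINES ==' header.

== SKYLINES ==
[[30,18],[33,0]]
[[9,11],[12,0],[30,18],[33,0]]
[[5,11],[12,0],[30,18],[33,0]]
[[5,11],[12,0],[30,18],[33,0],[35,5],[38,0]]
[[3,20],[19,0],[30,18],[33,0],[35,5],[38,0]]
[[3,20],[19,18],[33,0],[35,5],[38,0]]
[[3,20],[19,18],[33,0],[35,5],[37,16],[39,0]]
[[3,20],[19,18],[33,0],[35,5],[37,16],[39,0]]
[[3,20],[19,18],[33,0],[35,5],[37,16],[39,0]]
[[3,20],[19,18],[33,0],[35,5],[37,16],[39,0]]
[[3,20],[19,18],[33,0],[35,5],[37,16],[39,15],[40,0]]
[[1,11],[3,20],[19,18],[33,0],[35,5],[37,16],[39,15],[40,0]]
[[1,11],[3,20],[19,18],[33,2],[35,5],[37,16],[39,15],[40,0]]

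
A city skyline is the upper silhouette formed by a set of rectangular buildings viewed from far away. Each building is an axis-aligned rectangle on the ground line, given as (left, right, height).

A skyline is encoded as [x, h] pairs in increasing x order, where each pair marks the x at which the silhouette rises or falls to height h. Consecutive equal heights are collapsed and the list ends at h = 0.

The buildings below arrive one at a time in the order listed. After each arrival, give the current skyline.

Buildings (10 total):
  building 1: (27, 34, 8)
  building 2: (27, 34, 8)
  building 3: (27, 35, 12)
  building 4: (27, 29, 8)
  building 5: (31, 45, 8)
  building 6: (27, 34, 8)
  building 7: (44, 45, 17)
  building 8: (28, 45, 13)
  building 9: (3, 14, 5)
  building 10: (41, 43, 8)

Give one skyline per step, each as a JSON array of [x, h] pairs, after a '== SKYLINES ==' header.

== SKYLINES ==
[[27,8],[34,0]]
[[27,8],[34,0]]
[[27,12],[35,0]]
[[27,12],[35,0]]
[[27,12],[35,8],[45,0]]
[[27,12],[35,8],[45,0]]
[[27,12],[35,8],[44,17],[45,0]]
[[27,12],[28,13],[44,17],[45,0]]
[[3,5],[14,0],[27,12],[28,13],[44,17],[45,0]]
[[3,5],[14,0],[27,12],[28,13],[44,17],[45,0]]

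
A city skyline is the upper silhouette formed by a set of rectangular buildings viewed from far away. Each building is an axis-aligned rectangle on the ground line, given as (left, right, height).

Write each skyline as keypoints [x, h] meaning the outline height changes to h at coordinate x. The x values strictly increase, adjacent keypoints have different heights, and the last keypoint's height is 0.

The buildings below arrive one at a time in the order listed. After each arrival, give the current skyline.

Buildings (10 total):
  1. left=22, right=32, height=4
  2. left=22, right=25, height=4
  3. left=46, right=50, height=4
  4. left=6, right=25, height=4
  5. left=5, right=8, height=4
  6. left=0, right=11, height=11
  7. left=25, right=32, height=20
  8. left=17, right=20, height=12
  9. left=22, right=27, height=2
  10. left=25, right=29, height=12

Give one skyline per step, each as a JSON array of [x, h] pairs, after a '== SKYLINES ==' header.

== SKYLINES ==
[[22,4],[32,0]]
[[22,4],[32,0]]
[[22,4],[32,0],[46,4],[50,0]]
[[6,4],[32,0],[46,4],[50,0]]
[[5,4],[32,0],[46,4],[50,0]]
[[0,11],[11,4],[32,0],[46,4],[50,0]]
[[0,11],[11,4],[25,20],[32,0],[46,4],[50,0]]
[[0,11],[11,4],[17,12],[20,4],[25,20],[32,0],[46,4],[50,0]]
[[0,11],[11,4],[17,12],[20,4],[25,20],[32,0],[46,4],[50,0]]
[[0,11],[11,4],[17,12],[20,4],[25,20],[32,0],[46,4],[50,0]]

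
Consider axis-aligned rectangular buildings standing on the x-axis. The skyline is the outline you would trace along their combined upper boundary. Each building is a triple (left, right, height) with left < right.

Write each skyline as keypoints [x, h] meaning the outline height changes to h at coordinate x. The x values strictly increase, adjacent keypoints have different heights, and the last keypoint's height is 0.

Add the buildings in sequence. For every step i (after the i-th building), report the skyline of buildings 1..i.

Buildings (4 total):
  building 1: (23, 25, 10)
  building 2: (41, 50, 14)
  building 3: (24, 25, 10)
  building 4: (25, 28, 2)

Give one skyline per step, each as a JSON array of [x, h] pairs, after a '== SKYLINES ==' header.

== SKYLINES ==
[[23,10],[25,0]]
[[23,10],[25,0],[41,14],[50,0]]
[[23,10],[25,0],[41,14],[50,0]]
[[23,10],[25,2],[28,0],[41,14],[50,0]]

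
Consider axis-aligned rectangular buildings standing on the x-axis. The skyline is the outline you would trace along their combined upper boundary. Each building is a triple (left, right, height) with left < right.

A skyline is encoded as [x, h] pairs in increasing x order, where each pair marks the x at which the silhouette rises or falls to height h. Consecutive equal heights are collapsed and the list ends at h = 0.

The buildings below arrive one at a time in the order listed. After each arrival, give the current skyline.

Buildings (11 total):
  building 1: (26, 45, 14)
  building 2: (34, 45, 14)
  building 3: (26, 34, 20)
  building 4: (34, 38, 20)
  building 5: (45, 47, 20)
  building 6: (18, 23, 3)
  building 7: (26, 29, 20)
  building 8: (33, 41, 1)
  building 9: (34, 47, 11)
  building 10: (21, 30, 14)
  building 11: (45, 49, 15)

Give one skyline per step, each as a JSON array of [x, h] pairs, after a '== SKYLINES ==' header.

== SKYLINES ==
[[26,14],[45,0]]
[[26,14],[45,0]]
[[26,20],[34,14],[45,0]]
[[26,20],[38,14],[45,0]]
[[26,20],[38,14],[45,20],[47,0]]
[[18,3],[23,0],[26,20],[38,14],[45,20],[47,0]]
[[18,3],[23,0],[26,20],[38,14],[45,20],[47,0]]
[[18,3],[23,0],[26,20],[38,14],[45,20],[47,0]]
[[18,3],[23,0],[26,20],[38,14],[45,20],[47,0]]
[[18,3],[21,14],[26,20],[38,14],[45,20],[47,0]]
[[18,3],[21,14],[26,20],[38,14],[45,20],[47,15],[49,0]]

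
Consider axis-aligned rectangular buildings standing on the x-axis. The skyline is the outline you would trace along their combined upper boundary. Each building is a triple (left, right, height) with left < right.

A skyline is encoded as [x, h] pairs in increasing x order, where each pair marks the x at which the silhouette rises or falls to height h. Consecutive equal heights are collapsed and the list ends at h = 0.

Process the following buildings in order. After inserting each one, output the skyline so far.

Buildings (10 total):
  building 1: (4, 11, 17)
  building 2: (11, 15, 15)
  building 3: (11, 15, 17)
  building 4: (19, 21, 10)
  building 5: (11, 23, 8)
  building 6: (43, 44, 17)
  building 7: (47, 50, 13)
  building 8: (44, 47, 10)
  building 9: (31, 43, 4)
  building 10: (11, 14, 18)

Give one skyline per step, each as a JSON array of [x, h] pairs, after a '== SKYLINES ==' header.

== SKYLINES ==
[[4,17],[11,0]]
[[4,17],[11,15],[15,0]]
[[4,17],[15,0]]
[[4,17],[15,0],[19,10],[21,0]]
[[4,17],[15,8],[19,10],[21,8],[23,0]]
[[4,17],[15,8],[19,10],[21,8],[23,0],[43,17],[44,0]]
[[4,17],[15,8],[19,10],[21,8],[23,0],[43,17],[44,0],[47,13],[50,0]]
[[4,17],[15,8],[19,10],[21,8],[23,0],[43,17],[44,10],[47,13],[50,0]]
[[4,17],[15,8],[19,10],[21,8],[23,0],[31,4],[43,17],[44,10],[47,13],[50,0]]
[[4,17],[11,18],[14,17],[15,8],[19,10],[21,8],[23,0],[31,4],[43,17],[44,10],[47,13],[50,0]]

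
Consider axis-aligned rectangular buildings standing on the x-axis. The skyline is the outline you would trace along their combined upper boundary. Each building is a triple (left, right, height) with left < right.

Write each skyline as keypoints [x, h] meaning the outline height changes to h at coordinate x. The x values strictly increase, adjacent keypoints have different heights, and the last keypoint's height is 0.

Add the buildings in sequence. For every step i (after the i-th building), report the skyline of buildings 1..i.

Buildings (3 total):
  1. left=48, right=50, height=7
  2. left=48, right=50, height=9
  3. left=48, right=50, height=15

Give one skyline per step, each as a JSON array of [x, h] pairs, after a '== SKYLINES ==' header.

== SKYLINES ==
[[48,7],[50,0]]
[[48,9],[50,0]]
[[48,15],[50,0]]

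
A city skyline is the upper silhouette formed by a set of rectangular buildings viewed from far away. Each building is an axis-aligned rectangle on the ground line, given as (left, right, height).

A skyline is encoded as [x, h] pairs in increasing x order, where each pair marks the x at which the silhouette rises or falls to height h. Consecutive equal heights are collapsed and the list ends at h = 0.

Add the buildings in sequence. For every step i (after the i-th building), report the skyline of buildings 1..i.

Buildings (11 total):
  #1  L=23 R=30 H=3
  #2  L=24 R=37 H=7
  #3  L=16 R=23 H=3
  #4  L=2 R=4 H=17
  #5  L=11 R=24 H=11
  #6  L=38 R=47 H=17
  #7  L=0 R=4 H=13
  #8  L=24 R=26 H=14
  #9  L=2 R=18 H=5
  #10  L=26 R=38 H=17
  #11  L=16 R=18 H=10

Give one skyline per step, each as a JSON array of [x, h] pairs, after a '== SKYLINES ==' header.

== SKYLINES ==
[[23,3],[30,0]]
[[23,3],[24,7],[37,0]]
[[16,3],[24,7],[37,0]]
[[2,17],[4,0],[16,3],[24,7],[37,0]]
[[2,17],[4,0],[11,11],[24,7],[37,0]]
[[2,17],[4,0],[11,11],[24,7],[37,0],[38,17],[47,0]]
[[0,13],[2,17],[4,0],[11,11],[24,7],[37,0],[38,17],[47,0]]
[[0,13],[2,17],[4,0],[11,11],[24,14],[26,7],[37,0],[38,17],[47,0]]
[[0,13],[2,17],[4,5],[11,11],[24,14],[26,7],[37,0],[38,17],[47,0]]
[[0,13],[2,17],[4,5],[11,11],[24,14],[26,17],[47,0]]
[[0,13],[2,17],[4,5],[11,11],[24,14],[26,17],[47,0]]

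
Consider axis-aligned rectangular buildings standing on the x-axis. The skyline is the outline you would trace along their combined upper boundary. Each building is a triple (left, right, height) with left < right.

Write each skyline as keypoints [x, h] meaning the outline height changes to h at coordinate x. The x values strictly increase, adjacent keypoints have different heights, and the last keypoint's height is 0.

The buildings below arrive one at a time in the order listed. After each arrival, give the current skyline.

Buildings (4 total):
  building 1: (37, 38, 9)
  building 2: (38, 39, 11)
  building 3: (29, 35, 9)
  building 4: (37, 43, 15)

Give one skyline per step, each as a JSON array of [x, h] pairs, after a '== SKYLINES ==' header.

== SKYLINES ==
[[37,9],[38,0]]
[[37,9],[38,11],[39,0]]
[[29,9],[35,0],[37,9],[38,11],[39,0]]
[[29,9],[35,0],[37,15],[43,0]]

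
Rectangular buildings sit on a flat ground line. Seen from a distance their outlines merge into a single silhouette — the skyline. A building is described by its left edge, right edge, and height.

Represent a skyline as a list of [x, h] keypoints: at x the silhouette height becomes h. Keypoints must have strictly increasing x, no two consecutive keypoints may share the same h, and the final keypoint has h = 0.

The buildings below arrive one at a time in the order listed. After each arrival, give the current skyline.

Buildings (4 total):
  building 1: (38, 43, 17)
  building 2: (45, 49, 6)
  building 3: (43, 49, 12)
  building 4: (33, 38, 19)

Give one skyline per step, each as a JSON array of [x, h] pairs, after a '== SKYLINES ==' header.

== SKYLINES ==
[[38,17],[43,0]]
[[38,17],[43,0],[45,6],[49,0]]
[[38,17],[43,12],[49,0]]
[[33,19],[38,17],[43,12],[49,0]]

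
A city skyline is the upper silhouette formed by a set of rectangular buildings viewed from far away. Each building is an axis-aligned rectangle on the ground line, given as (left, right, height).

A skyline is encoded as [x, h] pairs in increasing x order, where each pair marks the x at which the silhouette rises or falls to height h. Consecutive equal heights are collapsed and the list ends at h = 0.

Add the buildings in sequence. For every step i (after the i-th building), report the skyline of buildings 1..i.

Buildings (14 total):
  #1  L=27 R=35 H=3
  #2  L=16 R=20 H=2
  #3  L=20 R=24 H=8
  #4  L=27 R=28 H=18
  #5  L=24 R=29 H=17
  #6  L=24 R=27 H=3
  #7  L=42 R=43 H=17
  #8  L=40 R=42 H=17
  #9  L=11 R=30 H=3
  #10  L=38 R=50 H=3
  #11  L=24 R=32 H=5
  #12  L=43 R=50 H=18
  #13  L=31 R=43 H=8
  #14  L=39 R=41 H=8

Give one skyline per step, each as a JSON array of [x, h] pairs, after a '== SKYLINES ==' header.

== SKYLINES ==
[[27,3],[35,0]]
[[16,2],[20,0],[27,3],[35,0]]
[[16,2],[20,8],[24,0],[27,3],[35,0]]
[[16,2],[20,8],[24,0],[27,18],[28,3],[35,0]]
[[16,2],[20,8],[24,17],[27,18],[28,17],[29,3],[35,0]]
[[16,2],[20,8],[24,17],[27,18],[28,17],[29,3],[35,0]]
[[16,2],[20,8],[24,17],[27,18],[28,17],[29,3],[35,0],[42,17],[43,0]]
[[16,2],[20,8],[24,17],[27,18],[28,17],[29,3],[35,0],[40,17],[43,0]]
[[11,3],[20,8],[24,17],[27,18],[28,17],[29,3],[35,0],[40,17],[43,0]]
[[11,3],[20,8],[24,17],[27,18],[28,17],[29,3],[35,0],[38,3],[40,17],[43,3],[50,0]]
[[11,3],[20,8],[24,17],[27,18],[28,17],[29,5],[32,3],[35,0],[38,3],[40,17],[43,3],[50,0]]
[[11,3],[20,8],[24,17],[27,18],[28,17],[29,5],[32,3],[35,0],[38,3],[40,17],[43,18],[50,0]]
[[11,3],[20,8],[24,17],[27,18],[28,17],[29,5],[31,8],[40,17],[43,18],[50,0]]
[[11,3],[20,8],[24,17],[27,18],[28,17],[29,5],[31,8],[40,17],[43,18],[50,0]]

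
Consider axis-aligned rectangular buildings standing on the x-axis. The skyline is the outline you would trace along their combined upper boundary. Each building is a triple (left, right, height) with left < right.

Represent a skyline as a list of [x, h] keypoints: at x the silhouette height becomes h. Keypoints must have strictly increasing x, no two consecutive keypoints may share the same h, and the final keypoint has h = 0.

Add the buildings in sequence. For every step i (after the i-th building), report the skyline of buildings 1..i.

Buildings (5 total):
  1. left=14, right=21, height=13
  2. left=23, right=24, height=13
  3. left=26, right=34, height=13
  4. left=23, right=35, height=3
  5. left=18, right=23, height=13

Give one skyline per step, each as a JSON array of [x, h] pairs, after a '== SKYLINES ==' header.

== SKYLINES ==
[[14,13],[21,0]]
[[14,13],[21,0],[23,13],[24,0]]
[[14,13],[21,0],[23,13],[24,0],[26,13],[34,0]]
[[14,13],[21,0],[23,13],[24,3],[26,13],[34,3],[35,0]]
[[14,13],[24,3],[26,13],[34,3],[35,0]]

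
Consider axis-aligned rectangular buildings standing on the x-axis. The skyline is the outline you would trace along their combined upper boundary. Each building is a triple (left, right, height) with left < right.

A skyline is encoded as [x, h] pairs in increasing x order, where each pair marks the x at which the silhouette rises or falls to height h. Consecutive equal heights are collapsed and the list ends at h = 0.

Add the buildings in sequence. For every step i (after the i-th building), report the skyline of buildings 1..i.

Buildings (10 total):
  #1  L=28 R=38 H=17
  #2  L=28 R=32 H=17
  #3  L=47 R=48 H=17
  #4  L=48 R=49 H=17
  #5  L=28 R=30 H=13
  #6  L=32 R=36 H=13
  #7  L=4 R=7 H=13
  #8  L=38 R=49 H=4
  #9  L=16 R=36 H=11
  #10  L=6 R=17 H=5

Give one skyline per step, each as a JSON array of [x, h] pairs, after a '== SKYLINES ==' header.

== SKYLINES ==
[[28,17],[38,0]]
[[28,17],[38,0]]
[[28,17],[38,0],[47,17],[48,0]]
[[28,17],[38,0],[47,17],[49,0]]
[[28,17],[38,0],[47,17],[49,0]]
[[28,17],[38,0],[47,17],[49,0]]
[[4,13],[7,0],[28,17],[38,0],[47,17],[49,0]]
[[4,13],[7,0],[28,17],[38,4],[47,17],[49,0]]
[[4,13],[7,0],[16,11],[28,17],[38,4],[47,17],[49,0]]
[[4,13],[7,5],[16,11],[28,17],[38,4],[47,17],[49,0]]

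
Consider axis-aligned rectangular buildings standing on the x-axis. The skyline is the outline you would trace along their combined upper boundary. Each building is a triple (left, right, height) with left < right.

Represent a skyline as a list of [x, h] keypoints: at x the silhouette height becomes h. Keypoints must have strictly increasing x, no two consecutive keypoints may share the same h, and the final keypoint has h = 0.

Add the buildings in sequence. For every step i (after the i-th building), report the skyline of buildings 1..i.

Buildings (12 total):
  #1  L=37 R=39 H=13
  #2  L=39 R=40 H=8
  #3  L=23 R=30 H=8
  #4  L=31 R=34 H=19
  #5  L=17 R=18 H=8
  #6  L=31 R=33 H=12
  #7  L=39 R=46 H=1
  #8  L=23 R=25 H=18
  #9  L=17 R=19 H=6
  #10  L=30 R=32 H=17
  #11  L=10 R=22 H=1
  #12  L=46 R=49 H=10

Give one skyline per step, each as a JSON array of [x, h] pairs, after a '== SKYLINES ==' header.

== SKYLINES ==
[[37,13],[39,0]]
[[37,13],[39,8],[40,0]]
[[23,8],[30,0],[37,13],[39,8],[40,0]]
[[23,8],[30,0],[31,19],[34,0],[37,13],[39,8],[40,0]]
[[17,8],[18,0],[23,8],[30,0],[31,19],[34,0],[37,13],[39,8],[40,0]]
[[17,8],[18,0],[23,8],[30,0],[31,19],[34,0],[37,13],[39,8],[40,0]]
[[17,8],[18,0],[23,8],[30,0],[31,19],[34,0],[37,13],[39,8],[40,1],[46,0]]
[[17,8],[18,0],[23,18],[25,8],[30,0],[31,19],[34,0],[37,13],[39,8],[40,1],[46,0]]
[[17,8],[18,6],[19,0],[23,18],[25,8],[30,0],[31,19],[34,0],[37,13],[39,8],[40,1],[46,0]]
[[17,8],[18,6],[19,0],[23,18],[25,8],[30,17],[31,19],[34,0],[37,13],[39,8],[40,1],[46,0]]
[[10,1],[17,8],[18,6],[19,1],[22,0],[23,18],[25,8],[30,17],[31,19],[34,0],[37,13],[39,8],[40,1],[46,0]]
[[10,1],[17,8],[18,6],[19,1],[22,0],[23,18],[25,8],[30,17],[31,19],[34,0],[37,13],[39,8],[40,1],[46,10],[49,0]]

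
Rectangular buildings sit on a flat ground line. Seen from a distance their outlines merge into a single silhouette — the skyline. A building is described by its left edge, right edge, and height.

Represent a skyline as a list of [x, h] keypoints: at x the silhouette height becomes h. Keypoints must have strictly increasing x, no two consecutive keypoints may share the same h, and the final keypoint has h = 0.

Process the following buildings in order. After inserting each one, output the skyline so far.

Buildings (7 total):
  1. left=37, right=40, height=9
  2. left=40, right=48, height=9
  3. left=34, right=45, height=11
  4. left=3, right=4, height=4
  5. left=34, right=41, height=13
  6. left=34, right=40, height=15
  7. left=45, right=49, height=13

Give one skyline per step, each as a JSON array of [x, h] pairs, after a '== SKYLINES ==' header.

== SKYLINES ==
[[37,9],[40,0]]
[[37,9],[48,0]]
[[34,11],[45,9],[48,0]]
[[3,4],[4,0],[34,11],[45,9],[48,0]]
[[3,4],[4,0],[34,13],[41,11],[45,9],[48,0]]
[[3,4],[4,0],[34,15],[40,13],[41,11],[45,9],[48,0]]
[[3,4],[4,0],[34,15],[40,13],[41,11],[45,13],[49,0]]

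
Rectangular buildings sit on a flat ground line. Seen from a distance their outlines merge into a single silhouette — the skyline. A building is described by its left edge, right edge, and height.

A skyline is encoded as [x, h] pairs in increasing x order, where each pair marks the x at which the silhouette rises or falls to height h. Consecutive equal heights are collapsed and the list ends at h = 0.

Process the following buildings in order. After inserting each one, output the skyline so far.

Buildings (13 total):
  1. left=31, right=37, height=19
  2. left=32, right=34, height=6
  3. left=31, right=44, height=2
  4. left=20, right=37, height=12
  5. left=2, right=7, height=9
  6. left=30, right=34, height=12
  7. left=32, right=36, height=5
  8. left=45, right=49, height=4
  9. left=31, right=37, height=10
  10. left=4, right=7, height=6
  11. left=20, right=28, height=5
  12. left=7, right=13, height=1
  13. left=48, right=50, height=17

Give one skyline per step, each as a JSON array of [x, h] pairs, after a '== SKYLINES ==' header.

== SKYLINES ==
[[31,19],[37,0]]
[[31,19],[37,0]]
[[31,19],[37,2],[44,0]]
[[20,12],[31,19],[37,2],[44,0]]
[[2,9],[7,0],[20,12],[31,19],[37,2],[44,0]]
[[2,9],[7,0],[20,12],[31,19],[37,2],[44,0]]
[[2,9],[7,0],[20,12],[31,19],[37,2],[44,0]]
[[2,9],[7,0],[20,12],[31,19],[37,2],[44,0],[45,4],[49,0]]
[[2,9],[7,0],[20,12],[31,19],[37,2],[44,0],[45,4],[49,0]]
[[2,9],[7,0],[20,12],[31,19],[37,2],[44,0],[45,4],[49,0]]
[[2,9],[7,0],[20,12],[31,19],[37,2],[44,0],[45,4],[49,0]]
[[2,9],[7,1],[13,0],[20,12],[31,19],[37,2],[44,0],[45,4],[49,0]]
[[2,9],[7,1],[13,0],[20,12],[31,19],[37,2],[44,0],[45,4],[48,17],[50,0]]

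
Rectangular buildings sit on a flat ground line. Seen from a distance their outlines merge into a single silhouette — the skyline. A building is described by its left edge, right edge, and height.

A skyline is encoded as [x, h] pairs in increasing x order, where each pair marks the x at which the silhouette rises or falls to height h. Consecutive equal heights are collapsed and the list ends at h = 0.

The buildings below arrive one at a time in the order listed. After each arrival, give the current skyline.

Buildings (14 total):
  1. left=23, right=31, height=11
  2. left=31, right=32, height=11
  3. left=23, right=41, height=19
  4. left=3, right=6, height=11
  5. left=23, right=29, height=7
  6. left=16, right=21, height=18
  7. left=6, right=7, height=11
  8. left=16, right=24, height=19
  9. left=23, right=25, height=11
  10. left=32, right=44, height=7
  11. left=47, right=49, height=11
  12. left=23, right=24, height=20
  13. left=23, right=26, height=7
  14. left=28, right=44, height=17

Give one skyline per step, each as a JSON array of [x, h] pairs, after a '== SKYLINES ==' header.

== SKYLINES ==
[[23,11],[31,0]]
[[23,11],[32,0]]
[[23,19],[41,0]]
[[3,11],[6,0],[23,19],[41,0]]
[[3,11],[6,0],[23,19],[41,0]]
[[3,11],[6,0],[16,18],[21,0],[23,19],[41,0]]
[[3,11],[7,0],[16,18],[21,0],[23,19],[41,0]]
[[3,11],[7,0],[16,19],[41,0]]
[[3,11],[7,0],[16,19],[41,0]]
[[3,11],[7,0],[16,19],[41,7],[44,0]]
[[3,11],[7,0],[16,19],[41,7],[44,0],[47,11],[49,0]]
[[3,11],[7,0],[16,19],[23,20],[24,19],[41,7],[44,0],[47,11],[49,0]]
[[3,11],[7,0],[16,19],[23,20],[24,19],[41,7],[44,0],[47,11],[49,0]]
[[3,11],[7,0],[16,19],[23,20],[24,19],[41,17],[44,0],[47,11],[49,0]]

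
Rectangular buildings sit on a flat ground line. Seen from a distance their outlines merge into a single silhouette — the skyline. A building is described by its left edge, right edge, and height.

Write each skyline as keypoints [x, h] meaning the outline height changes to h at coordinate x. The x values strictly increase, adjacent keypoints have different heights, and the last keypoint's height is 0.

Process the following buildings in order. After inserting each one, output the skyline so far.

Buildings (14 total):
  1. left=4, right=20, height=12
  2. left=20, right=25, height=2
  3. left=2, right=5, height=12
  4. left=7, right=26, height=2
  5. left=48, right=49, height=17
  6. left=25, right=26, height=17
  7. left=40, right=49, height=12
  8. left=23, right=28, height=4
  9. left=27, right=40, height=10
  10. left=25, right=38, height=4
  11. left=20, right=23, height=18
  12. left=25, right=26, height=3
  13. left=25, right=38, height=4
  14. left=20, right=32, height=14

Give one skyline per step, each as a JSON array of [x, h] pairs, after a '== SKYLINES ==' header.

== SKYLINES ==
[[4,12],[20,0]]
[[4,12],[20,2],[25,0]]
[[2,12],[20,2],[25,0]]
[[2,12],[20,2],[26,0]]
[[2,12],[20,2],[26,0],[48,17],[49,0]]
[[2,12],[20,2],[25,17],[26,0],[48,17],[49,0]]
[[2,12],[20,2],[25,17],[26,0],[40,12],[48,17],[49,0]]
[[2,12],[20,2],[23,4],[25,17],[26,4],[28,0],[40,12],[48,17],[49,0]]
[[2,12],[20,2],[23,4],[25,17],[26,4],[27,10],[40,12],[48,17],[49,0]]
[[2,12],[20,2],[23,4],[25,17],[26,4],[27,10],[40,12],[48,17],[49,0]]
[[2,12],[20,18],[23,4],[25,17],[26,4],[27,10],[40,12],[48,17],[49,0]]
[[2,12],[20,18],[23,4],[25,17],[26,4],[27,10],[40,12],[48,17],[49,0]]
[[2,12],[20,18],[23,4],[25,17],[26,4],[27,10],[40,12],[48,17],[49,0]]
[[2,12],[20,18],[23,14],[25,17],[26,14],[32,10],[40,12],[48,17],[49,0]]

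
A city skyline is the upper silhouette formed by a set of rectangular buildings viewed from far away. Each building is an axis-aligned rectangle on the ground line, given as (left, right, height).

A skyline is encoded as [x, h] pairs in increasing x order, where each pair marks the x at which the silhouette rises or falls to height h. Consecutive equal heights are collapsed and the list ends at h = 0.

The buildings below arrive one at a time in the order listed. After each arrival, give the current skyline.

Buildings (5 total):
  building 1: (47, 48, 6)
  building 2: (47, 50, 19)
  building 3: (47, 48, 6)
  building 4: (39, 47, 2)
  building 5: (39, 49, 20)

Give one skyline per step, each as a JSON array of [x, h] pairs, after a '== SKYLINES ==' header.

== SKYLINES ==
[[47,6],[48,0]]
[[47,19],[50,0]]
[[47,19],[50,0]]
[[39,2],[47,19],[50,0]]
[[39,20],[49,19],[50,0]]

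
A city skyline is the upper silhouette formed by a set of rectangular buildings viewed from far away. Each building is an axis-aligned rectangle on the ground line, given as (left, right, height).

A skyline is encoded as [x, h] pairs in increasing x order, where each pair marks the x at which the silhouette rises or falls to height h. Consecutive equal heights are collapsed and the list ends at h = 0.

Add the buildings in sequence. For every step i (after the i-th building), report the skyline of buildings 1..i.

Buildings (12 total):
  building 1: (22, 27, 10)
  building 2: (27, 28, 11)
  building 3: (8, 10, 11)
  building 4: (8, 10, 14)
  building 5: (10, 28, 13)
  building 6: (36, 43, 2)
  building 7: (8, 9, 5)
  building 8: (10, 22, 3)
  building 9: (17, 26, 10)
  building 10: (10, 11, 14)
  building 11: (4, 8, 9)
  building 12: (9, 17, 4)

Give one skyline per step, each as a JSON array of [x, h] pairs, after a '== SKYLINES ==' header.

== SKYLINES ==
[[22,10],[27,0]]
[[22,10],[27,11],[28,0]]
[[8,11],[10,0],[22,10],[27,11],[28,0]]
[[8,14],[10,0],[22,10],[27,11],[28,0]]
[[8,14],[10,13],[28,0]]
[[8,14],[10,13],[28,0],[36,2],[43,0]]
[[8,14],[10,13],[28,0],[36,2],[43,0]]
[[8,14],[10,13],[28,0],[36,2],[43,0]]
[[8,14],[10,13],[28,0],[36,2],[43,0]]
[[8,14],[11,13],[28,0],[36,2],[43,0]]
[[4,9],[8,14],[11,13],[28,0],[36,2],[43,0]]
[[4,9],[8,14],[11,13],[28,0],[36,2],[43,0]]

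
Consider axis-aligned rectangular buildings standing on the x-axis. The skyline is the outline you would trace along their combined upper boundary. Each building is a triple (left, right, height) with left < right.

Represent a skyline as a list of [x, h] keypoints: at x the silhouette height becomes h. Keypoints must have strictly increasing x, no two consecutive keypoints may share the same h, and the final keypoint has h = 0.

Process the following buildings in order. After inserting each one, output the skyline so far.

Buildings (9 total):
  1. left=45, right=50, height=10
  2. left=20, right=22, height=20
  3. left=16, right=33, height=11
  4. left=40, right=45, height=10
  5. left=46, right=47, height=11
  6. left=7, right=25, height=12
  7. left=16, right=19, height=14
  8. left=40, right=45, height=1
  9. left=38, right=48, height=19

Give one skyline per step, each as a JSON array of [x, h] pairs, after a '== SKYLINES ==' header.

== SKYLINES ==
[[45,10],[50,0]]
[[20,20],[22,0],[45,10],[50,0]]
[[16,11],[20,20],[22,11],[33,0],[45,10],[50,0]]
[[16,11],[20,20],[22,11],[33,0],[40,10],[50,0]]
[[16,11],[20,20],[22,11],[33,0],[40,10],[46,11],[47,10],[50,0]]
[[7,12],[20,20],[22,12],[25,11],[33,0],[40,10],[46,11],[47,10],[50,0]]
[[7,12],[16,14],[19,12],[20,20],[22,12],[25,11],[33,0],[40,10],[46,11],[47,10],[50,0]]
[[7,12],[16,14],[19,12],[20,20],[22,12],[25,11],[33,0],[40,10],[46,11],[47,10],[50,0]]
[[7,12],[16,14],[19,12],[20,20],[22,12],[25,11],[33,0],[38,19],[48,10],[50,0]]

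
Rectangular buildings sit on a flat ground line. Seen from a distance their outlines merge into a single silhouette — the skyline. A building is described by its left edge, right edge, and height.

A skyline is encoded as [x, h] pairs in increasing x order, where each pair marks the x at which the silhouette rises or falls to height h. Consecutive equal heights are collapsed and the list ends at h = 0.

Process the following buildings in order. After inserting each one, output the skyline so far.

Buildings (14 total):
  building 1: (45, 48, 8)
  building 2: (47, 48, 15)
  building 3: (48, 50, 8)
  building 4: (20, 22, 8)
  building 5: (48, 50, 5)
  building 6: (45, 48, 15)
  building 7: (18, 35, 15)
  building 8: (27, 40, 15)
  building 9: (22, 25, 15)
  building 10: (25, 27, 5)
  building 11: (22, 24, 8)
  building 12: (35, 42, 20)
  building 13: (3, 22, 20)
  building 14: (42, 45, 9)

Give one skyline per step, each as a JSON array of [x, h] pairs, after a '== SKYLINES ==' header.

== SKYLINES ==
[[45,8],[48,0]]
[[45,8],[47,15],[48,0]]
[[45,8],[47,15],[48,8],[50,0]]
[[20,8],[22,0],[45,8],[47,15],[48,8],[50,0]]
[[20,8],[22,0],[45,8],[47,15],[48,8],[50,0]]
[[20,8],[22,0],[45,15],[48,8],[50,0]]
[[18,15],[35,0],[45,15],[48,8],[50,0]]
[[18,15],[40,0],[45,15],[48,8],[50,0]]
[[18,15],[40,0],[45,15],[48,8],[50,0]]
[[18,15],[40,0],[45,15],[48,8],[50,0]]
[[18,15],[40,0],[45,15],[48,8],[50,0]]
[[18,15],[35,20],[42,0],[45,15],[48,8],[50,0]]
[[3,20],[22,15],[35,20],[42,0],[45,15],[48,8],[50,0]]
[[3,20],[22,15],[35,20],[42,9],[45,15],[48,8],[50,0]]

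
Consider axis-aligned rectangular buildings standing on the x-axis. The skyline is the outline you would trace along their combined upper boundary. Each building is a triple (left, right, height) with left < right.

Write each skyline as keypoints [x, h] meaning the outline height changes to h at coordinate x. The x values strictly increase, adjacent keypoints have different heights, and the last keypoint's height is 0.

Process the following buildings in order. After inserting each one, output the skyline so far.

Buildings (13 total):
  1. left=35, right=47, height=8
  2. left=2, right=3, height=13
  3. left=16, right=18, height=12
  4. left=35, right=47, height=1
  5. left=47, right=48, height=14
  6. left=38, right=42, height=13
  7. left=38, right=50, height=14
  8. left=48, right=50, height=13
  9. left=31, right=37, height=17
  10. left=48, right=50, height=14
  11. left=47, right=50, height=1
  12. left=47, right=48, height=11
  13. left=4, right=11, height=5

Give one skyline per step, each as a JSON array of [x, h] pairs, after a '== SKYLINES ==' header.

== SKYLINES ==
[[35,8],[47,0]]
[[2,13],[3,0],[35,8],[47,0]]
[[2,13],[3,0],[16,12],[18,0],[35,8],[47,0]]
[[2,13],[3,0],[16,12],[18,0],[35,8],[47,0]]
[[2,13],[3,0],[16,12],[18,0],[35,8],[47,14],[48,0]]
[[2,13],[3,0],[16,12],[18,0],[35,8],[38,13],[42,8],[47,14],[48,0]]
[[2,13],[3,0],[16,12],[18,0],[35,8],[38,14],[50,0]]
[[2,13],[3,0],[16,12],[18,0],[35,8],[38,14],[50,0]]
[[2,13],[3,0],[16,12],[18,0],[31,17],[37,8],[38,14],[50,0]]
[[2,13],[3,0],[16,12],[18,0],[31,17],[37,8],[38,14],[50,0]]
[[2,13],[3,0],[16,12],[18,0],[31,17],[37,8],[38,14],[50,0]]
[[2,13],[3,0],[16,12],[18,0],[31,17],[37,8],[38,14],[50,0]]
[[2,13],[3,0],[4,5],[11,0],[16,12],[18,0],[31,17],[37,8],[38,14],[50,0]]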